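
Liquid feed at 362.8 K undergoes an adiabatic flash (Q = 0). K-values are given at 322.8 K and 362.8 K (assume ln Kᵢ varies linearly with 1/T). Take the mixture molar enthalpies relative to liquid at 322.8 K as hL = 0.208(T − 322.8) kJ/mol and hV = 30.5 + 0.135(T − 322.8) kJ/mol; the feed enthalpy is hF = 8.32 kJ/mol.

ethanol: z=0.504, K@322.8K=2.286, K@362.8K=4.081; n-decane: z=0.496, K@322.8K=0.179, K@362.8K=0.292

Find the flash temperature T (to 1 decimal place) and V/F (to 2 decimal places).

Adiabatic flash: solve Rachford–Rice at each trial T, then check hF = ψ·hV(T) + (1−ψ)·hL(T).
  T = 322.8 K: K = (2.286, 0.179), RR gives ψ = 0.228, H_out = 6.960 kJ/mol
  T = 362.8 K: K = (4.081, 0.292), RR gives ψ = 0.551, H_out = 23.513 kJ/mol
  T = 342.8 K: K = (3.106, 0.232), RR gives ψ = 0.421, H_out = 16.377 kJ/mol
  T = 332.8 K: K = (2.677, 0.205), RR gives ψ = 0.338, H_out = 12.138 kJ/mol
  T = 327.8 K: K = (2.477, 0.192), RR gives ψ = 0.288, H_out = 9.705 kJ/mol
  T = 325.3 K: K = (2.380, 0.185), RR gives ψ = 0.259, H_out = 8.379 kJ/mol
  T = 324.1 K: K = (2.335, 0.182), RR gives ψ = 0.245, H_out = 7.710 kJ/mol
Linear interpolation between T = 324.1 (H_out = 7.710) and T = 325.3 (H_out = 8.379) on hF = 8.32 gives T ≈ 325.2 K, at which ψ = 0.26.

T = 325.2 K, V/F = 0.26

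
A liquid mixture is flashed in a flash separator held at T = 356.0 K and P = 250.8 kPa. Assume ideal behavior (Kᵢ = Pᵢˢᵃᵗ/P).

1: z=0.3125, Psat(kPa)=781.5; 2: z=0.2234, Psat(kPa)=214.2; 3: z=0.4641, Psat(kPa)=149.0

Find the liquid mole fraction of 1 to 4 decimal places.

x_1 = 0.1356

Raoult's law: Kᵢ = Pᵢˢᵃᵗ/P = Pᵢˢᵃᵗ/250.8.
  K_1 = 781.5/250.8 = 3.116029, K_2 = 214.2/250.8 = 0.854067, K_3 = 149.0/250.8 = 0.594099
Let ψ = V/F and solve Σ zᵢ(Kᵢ−1)/(1+ψ(Kᵢ−1)) = 0.
Feasibility: ΣzᵢKᵢ = 1.4403, Σzᵢ/Kᵢ = 1.1430 — both > 1, two phases present.
Newton iteration, ψ⁰ = 0.5:
  ψ = 0.5000: g = 0.04980, g' = -0.4563 → ψ = 0.6091
  ψ = 0.6091: g = 0.00285, g' = -0.4077 → ψ = 0.6161
  ψ = 0.6161: g = 0.00001, g' = -0.4054 → ψ = 0.6162
Converged at ψ = 0.6162.
Compositions from xᵢ = zᵢ/(1+ψ(Kᵢ−1)), yᵢ = Kᵢxᵢ:
  1: x = 0.1356, y = 0.4227
  2: x = 0.2455, y = 0.2096
  3: x = 0.6189, y = 0.3677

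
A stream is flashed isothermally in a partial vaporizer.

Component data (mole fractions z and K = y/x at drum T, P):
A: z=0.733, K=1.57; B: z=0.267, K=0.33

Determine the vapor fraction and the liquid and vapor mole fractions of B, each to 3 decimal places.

ψ = 0.626, x_B = 0.460, y_B = 0.152

Let ψ = V/F and solve Σ zᵢ(Kᵢ−1)/(1+ψ(Kᵢ−1)) = 0.
Feasibility: ΣzᵢKᵢ = 1.239, Σzᵢ/Kᵢ = 1.276 — both > 1, two phases present.
Binary case is linear: z₁(K₁−1)(1+ψ(K₂−1)) + z₂(K₂−1)(1+ψ(K₁−1)) = 0
⇒ ψ = [z₁(K₁−1)+z₂(K₂−1)] / [−(K₁−1)(K₂−1)] = 0.2389/0.3819 = 0.626
Compositions from xᵢ = zᵢ/(1+ψ(Kᵢ−1)), yᵢ = Kᵢxᵢ:
  A: x = 0.540, y = 0.848
  B: x = 0.460, y = 0.152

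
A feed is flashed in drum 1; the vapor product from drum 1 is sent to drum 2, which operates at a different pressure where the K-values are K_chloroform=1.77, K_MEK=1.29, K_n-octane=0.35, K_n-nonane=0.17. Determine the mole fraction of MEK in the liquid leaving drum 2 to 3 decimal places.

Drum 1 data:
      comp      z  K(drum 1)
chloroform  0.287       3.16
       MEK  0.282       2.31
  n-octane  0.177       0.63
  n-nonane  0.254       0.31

x_MEK (drum 2) = 0.306

Drum 1:
Let ψ₁ = V/F and solve Σ zᵢ(Kᵢ−1)/(1+ψ₁(Kᵢ−1)) = 0.
Feasibility: ΣzᵢKᵢ = 1.749, Σzᵢ/Kᵢ = 1.313 — both > 1, two phases present.
Newton–Raphson from ψ₁ = 0.69:
  ψ₁ = 0.690: g = 0.0205, g' = -0.834 → ψ₁ = 0.715
  ψ₁ = 0.715: g = -0.0002, g' = -0.851 → ψ₁ = 0.714
Converged at ψ₁ = 0.714.
Drum-1 compositions:
  chloroform: x = 0.113, y = 0.357
  MEK: x = 0.146, y = 0.337
  n-octane: x = 0.241, y = 0.152
  n-nonane: x = 0.501, y = 0.155
Drum-2 feed = drum-1 vapor: z₂ = (0.3566, 0.3365, 0.1516, 0.1553).
Drum 2:
Let ψ₂ = V/F and solve Σ zᵢ(Kᵢ−1)/(1+ψ₂(Kᵢ−1)) = 0.
g(0) = ΣzᵢKᵢ − 1 = 0.145 and g(1) = 1 − Σzᵢ/Kᵢ = -0.809, so a root lies in (0, 1).
Iterate (Newton) starting at ψ₂ = 0.5:
  ψ₂ = 0.500: g = -0.0827, g' = -0.585 → ψ₂ = 0.359
  ψ₂ = 0.359: g = -0.0083, g' = -0.479 → ψ₂ = 0.341
Converged at ψ₂ = 0.341.
  chloroform: x = 0.282, y = 0.500
  MEK: x = 0.306, y = 0.395
  n-octane: x = 0.195, y = 0.068
  n-nonane: x = 0.217, y = 0.037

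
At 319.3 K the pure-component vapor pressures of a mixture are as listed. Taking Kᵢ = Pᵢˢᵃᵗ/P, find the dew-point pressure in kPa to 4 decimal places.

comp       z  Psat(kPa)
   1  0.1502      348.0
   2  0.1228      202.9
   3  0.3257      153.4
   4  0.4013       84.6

Pdew = 126.5256 kPa

At the dew point ψ → 1, so Σzᵢ/Kᵢ = 1 with Kᵢ = Pᵢˢᵃᵗ/P ⇒ 1/P = Σzᵢ/Pᵢˢᵃᵗ.
1/P = 0.1502/348.0 + 0.1228/202.9 + 0.3257/153.4 + 0.4013/84.6 = 0.0079035 ⇒ P = 126.5256 kPa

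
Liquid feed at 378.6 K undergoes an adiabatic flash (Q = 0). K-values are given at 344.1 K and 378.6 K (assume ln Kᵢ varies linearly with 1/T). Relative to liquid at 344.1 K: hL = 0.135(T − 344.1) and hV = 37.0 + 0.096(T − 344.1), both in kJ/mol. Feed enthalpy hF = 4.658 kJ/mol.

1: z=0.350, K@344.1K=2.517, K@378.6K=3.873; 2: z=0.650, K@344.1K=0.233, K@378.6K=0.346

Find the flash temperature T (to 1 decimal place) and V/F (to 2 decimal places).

Adiabatic flash: solve Rachford–Rice at each trial T, then check hF = ψ·hV(T) + (1−ψ)·hL(T).
  T = 344.1 K: K = (2.517, 0.233), RR gives ψ = 0.028, H_out = 1.030 kJ/mol
  T = 378.6 K: K = (3.873, 0.346), RR gives ψ = 0.309, H_out = 15.672 kJ/mol
  T = 361.4 K: K = (3.156, 0.287), RR gives ψ = 0.189, H_out = 9.213 kJ/mol
  T = 352.8 K: K = (2.828, 0.259), RR gives ψ = 0.117, H_out = 5.465 kJ/mol
  T = 348.5 K: K = (2.672, 0.246), RR gives ψ = 0.075, H_out = 3.374 kJ/mol
  T = 350.6 K: K = (2.748, 0.253), RR gives ψ = 0.096, H_out = 4.417 kJ/mol
Linear interpolation between T = 350.6 (H_out = 4.417) and T = 352.8 (H_out = 5.465) on hF = 4.658 gives T ≈ 351.1 K, at which ψ = 0.10.

T = 351.1 K, V/F = 0.10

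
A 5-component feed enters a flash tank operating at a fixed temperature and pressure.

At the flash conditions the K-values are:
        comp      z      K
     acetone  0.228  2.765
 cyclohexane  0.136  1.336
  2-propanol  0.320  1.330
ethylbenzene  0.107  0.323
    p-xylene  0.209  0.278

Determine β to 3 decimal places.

β = 0.497

Iterate (Newton) starting at β = 0.65:
  β = 0.650: g = -0.1018, g' = -0.731 → β = 0.511
  β = 0.511: g = -0.0088, g' = -0.621 → β = 0.497
Converged at β = 0.497.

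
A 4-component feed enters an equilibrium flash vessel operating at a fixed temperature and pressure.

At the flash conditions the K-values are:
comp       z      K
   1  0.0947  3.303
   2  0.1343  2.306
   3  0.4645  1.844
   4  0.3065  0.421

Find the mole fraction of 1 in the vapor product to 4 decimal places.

Iterate (Newton) starting at ψ = 0.52:
  ψ = 0.5200: g = 0.22225, g' = -0.5554 → ψ = 0.9202
  ψ = 0.9202: g = -0.00957, g' = -0.6744 → ψ = 0.9060
  ψ = 0.9060: g = -0.00009, g' = -0.6616 → ψ = 0.9058
Converged at ψ = 0.9058.
Compositions from xᵢ = zᵢ/(1+ψ(Kᵢ−1)), yᵢ = Kᵢxᵢ:
  1: x = 0.0307, y = 0.1014
  2: x = 0.0615, y = 0.1419
  3: x = 0.2632, y = 0.4854
  4: x = 0.6445, y = 0.2714

y_1 = 0.1014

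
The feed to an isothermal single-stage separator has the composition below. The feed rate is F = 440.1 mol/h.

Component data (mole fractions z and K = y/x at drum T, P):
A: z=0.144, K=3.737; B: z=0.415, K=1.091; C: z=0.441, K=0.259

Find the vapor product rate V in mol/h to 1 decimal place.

Let ψ = V/F and solve Σ zᵢ(Kᵢ−1)/(1+ψ(Kᵢ−1)) = 0.
Check two-phase: ΣzᵢKᵢ = 1.105 > 1 and Σzᵢ/Kᵢ = 2.122 > 1, so g(0) = 0.105 > 0 and g(1) = -1.122 < 0.
Newton–Raphson from ψ = 0.5:
  ψ = 0.500: g = -0.3166, g' = -0.806 → ψ = 0.107
  ψ = 0.107: g = -0.0131, g' = -0.933 → ψ = 0.093
  ψ = 0.093: g = 0.0002, g' = -0.967 → ψ = 0.094
Converged at ψ = 0.094.
Then V = ψ·F = 0.0937·440.1 = 41.2 mol/h and L = F − V = 398.9 mol/h.

V = 41.2 mol/h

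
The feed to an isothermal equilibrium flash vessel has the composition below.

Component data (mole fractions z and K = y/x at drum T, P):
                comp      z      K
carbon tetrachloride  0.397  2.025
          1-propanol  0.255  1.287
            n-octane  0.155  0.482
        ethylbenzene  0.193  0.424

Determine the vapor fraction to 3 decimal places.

Material balance + equilibrium reduce to Σ zᵢ(Kᵢ−1)/(1+ψ(Kᵢ−1)) = 0.
Check two-phase: ΣzᵢKᵢ = 1.289 > 1 and Σzᵢ/Kᵢ = 1.171 > 1, so g(0) = 0.289 > 0 and g(1) = -0.171 < 0.
Newton–Raphson from ψ = 0.38:
  ψ = 0.380: g = 0.1166, g' = -0.403 → ψ = 0.670
  ψ = 0.670: g = -0.0012, g' = -0.429 → ψ = 0.667
Converged at ψ = 0.667.

ψ = 0.667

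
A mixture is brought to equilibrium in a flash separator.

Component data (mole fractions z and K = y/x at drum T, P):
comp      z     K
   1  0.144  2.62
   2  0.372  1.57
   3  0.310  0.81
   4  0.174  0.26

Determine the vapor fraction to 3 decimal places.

ψ = 0.554

Rachford–Rice: g(ψ) = Σ zᵢ(Kᵢ−1)/(1+ψ(Kᵢ−1)) = 0.
Check two-phase: ΣzᵢKᵢ = 1.258 > 1 and Σzᵢ/Kᵢ = 1.344 > 1, so g(0) = 0.258 > 0 and g(1) = -0.344 < 0.
Iterate (Newton) starting at ψ = 0.48:
  ψ = 0.480: g = 0.0332, g' = -0.437 → ψ = 0.556
  ψ = 0.556: g = -0.0009, g' = -0.463 → ψ = 0.554
Converged at ψ = 0.554.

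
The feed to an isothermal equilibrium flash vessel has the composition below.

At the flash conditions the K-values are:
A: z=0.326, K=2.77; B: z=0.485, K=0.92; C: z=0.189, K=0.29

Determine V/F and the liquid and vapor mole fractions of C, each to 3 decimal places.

Rachford–Rice: g(V/F) = Σ zᵢ(Kᵢ−1)/(1+V/F(Kᵢ−1)) = 0.
g(0) = ΣzᵢKᵢ − 1 = 0.404 and g(1) = 1 − Σzᵢ/Kᵢ = -0.297, so a root lies in (0, 1).
Newton–Raphson from V/F = 0.3:
  V/F = 0.300: g = 0.1666, g' = -0.593 → V/F = 0.581
  V/F = 0.581: g = 0.0153, g' = -0.528 → V/F = 0.610
Converged at V/F = 0.610.
Compositions from xᵢ = zᵢ/(1+V/F(Kᵢ−1)), yᵢ = Kᵢxᵢ:
  A: x = 0.157, y = 0.434
  B: x = 0.510, y = 0.469
  C: x = 0.333, y = 0.097

V/F = 0.610, x_C = 0.333, y_C = 0.097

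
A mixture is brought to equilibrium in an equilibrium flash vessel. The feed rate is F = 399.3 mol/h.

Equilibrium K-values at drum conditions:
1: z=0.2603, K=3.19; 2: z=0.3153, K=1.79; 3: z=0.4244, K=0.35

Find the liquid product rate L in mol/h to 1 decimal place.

L = 178.2 mol/h

Rachford–Rice: g(V/F) = Σ zᵢ(Kᵢ−1)/(1+V/F(Kᵢ−1)) = 0.
Check two-phase: ΣzᵢKᵢ = 1.5433 > 1 and Σzᵢ/Kᵢ = 1.4703 > 1, so g(0) = 0.5433 > 0 and g(1) = -0.4703 < 0.
Iterate (Newton) starting at V/F = 0.3:
  V/F = 0.3000: g = 0.20271, g' = -0.8600 → V/F = 0.5357
  V/F = 0.5357: g = 0.01409, g' = -0.7836 → V/F = 0.5537
Converged at V/F = 0.5537.
Then V = V/F·F = 0.5537·399.3 = 221.1 mol/h and L = F − V = 178.2 mol/h.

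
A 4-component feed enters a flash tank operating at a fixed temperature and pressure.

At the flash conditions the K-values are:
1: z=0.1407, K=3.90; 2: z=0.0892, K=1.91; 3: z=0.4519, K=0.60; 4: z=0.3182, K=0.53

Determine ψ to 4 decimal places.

ψ = 0.1532

Rachford–Rice: g(ψ) = Σ zᵢ(Kᵢ−1)/(1+ψ(Kᵢ−1)) = 0.
Feasibility: ΣzᵢKᵢ = 1.1589, Σzᵢ/Kᵢ = 1.4363 — both > 1, two phases present.
Newton iteration, ψ⁰ = 0.5:
  ψ = 0.5000: g = -0.19911, g' = -0.4651 → ψ = 0.0719
  ψ = 0.0719: g = 0.07292, g' = -1.0272 → ψ = 0.1429
  ψ = 0.1429: g = 0.00828, g' = -0.8115 → ψ = 0.1531
  ψ = 0.1531: g = 0.00012, g' = -0.7881 → ψ = 0.1532
Converged at ψ = 0.1532.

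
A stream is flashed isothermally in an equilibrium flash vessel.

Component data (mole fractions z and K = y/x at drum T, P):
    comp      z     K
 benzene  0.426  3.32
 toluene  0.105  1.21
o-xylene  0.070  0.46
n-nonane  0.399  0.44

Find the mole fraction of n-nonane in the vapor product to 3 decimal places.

Let ψ = V/F and solve Σ zᵢ(Kᵢ−1)/(1+ψ(Kᵢ−1)) = 0.
Feasibility: ΣzᵢKᵢ = 1.749, Σzᵢ/Kᵢ = 1.274 — both > 1, two phases present.
Iterate (Newton) starting at ψ = 0.54:
  ψ = 0.540: g = 0.0849, g' = -0.753 → ψ = 0.653
  ψ = 0.653: g = 0.0020, g' = -0.726 → ψ = 0.655
Converged at ψ = 0.655.
Compositions from xᵢ = zᵢ/(1+ψ(Kᵢ−1)), yᵢ = Kᵢxᵢ:
  benzene: x = 0.169, y = 0.561
  toluene: x = 0.092, y = 0.112
  o-xylene: x = 0.108, y = 0.050
  n-nonane: x = 0.630, y = 0.277

y_n-nonane = 0.277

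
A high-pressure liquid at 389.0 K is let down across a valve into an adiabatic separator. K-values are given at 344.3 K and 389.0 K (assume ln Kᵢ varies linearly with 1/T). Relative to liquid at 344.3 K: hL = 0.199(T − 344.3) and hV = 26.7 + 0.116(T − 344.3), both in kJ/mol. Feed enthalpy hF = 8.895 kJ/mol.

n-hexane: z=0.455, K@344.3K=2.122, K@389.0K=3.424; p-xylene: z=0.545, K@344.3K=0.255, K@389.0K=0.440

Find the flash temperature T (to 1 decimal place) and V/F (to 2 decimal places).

Adiabatic flash: solve Rachford–Rice at each trial T, then check hF = ψ·hV(T) + (1−ψ)·hL(T).
  T = 344.3 K: K = (2.122, 0.255), RR gives ψ = 0.125, H_out = 3.337 kJ/mol
  T = 389.0 K: K = (3.424, 0.440), RR gives ψ = 0.588, H_out = 22.406 kJ/mol
  T = 366.6 K: K = (2.734, 0.340), RR gives ψ = 0.375, H_out = 13.766 kJ/mol
  T = 355.5 K: K = (2.419, 0.296), RR gives ψ = 0.262, H_out = 8.993 kJ/mol
  T = 349.9 K: K = (2.268, 0.275), RR gives ψ = 0.198, H_out = 6.308 kJ/mol
  T = 352.7 K: K = (2.343, 0.286), RR gives ψ = 0.231, H_out = 7.680 kJ/mol
  T = 354.1 K: K = (2.381, 0.291), RR gives ψ = 0.247, H_out = 8.344 kJ/mol
Linear interpolation between T = 354.1 (H_out = 8.344) and T = 355.5 (H_out = 8.993) on hF = 8.895 gives T ≈ 355.3 K, at which ψ = 0.26.

T = 355.3 K, V/F = 0.26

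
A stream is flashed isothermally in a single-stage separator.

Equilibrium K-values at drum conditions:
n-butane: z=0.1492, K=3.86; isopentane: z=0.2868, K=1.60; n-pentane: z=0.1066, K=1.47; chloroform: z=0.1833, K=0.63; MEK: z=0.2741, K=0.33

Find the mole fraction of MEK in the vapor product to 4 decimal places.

Iterate (Newton) starting at ψ = 0.47:
  ψ = 0.4700: g = 0.00714, g' = -0.5996 → ψ = 0.4819
Converged at ψ = 0.4819.
Compositions from xᵢ = zᵢ/(1+ψ(Kᵢ−1)), yᵢ = Kᵢxᵢ:
  n-butane: x = 0.0627, y = 0.2422
  isopentane: x = 0.2225, y = 0.3560
  n-pentane: x = 0.0869, y = 0.1278
  chloroform: x = 0.2231, y = 0.1405
  MEK: x = 0.4048, y = 0.1336

y_MEK = 0.1336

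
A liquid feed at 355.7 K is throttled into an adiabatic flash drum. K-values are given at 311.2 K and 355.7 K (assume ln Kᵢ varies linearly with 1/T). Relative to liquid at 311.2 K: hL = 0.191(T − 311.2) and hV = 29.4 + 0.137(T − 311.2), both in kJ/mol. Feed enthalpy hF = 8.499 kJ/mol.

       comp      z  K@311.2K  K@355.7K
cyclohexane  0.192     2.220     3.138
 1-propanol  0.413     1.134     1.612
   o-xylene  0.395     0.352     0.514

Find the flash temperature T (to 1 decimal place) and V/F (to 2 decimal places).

T = 319.6 K, V/F = 0.24

Adiabatic flash: solve Rachford–Rice at each trial T, then check hF = ψ·hV(T) + (1−ψ)·hL(T).
  T = 311.2 K: K = (2.220, 1.134, 0.352), RR gives ψ = 0.076, H_out = 2.230 kJ/mol
  T = 355.7 K: K = (3.138, 1.612, 0.514), RR gives ψ = 0.816, H_out = 30.529 kJ/mol
  T = 333.4 K: K = (2.669, 1.367, 0.431), RR gives ψ = 0.474, H_out = 17.613 kJ/mol
  T = 322.3 K: K = (2.442, 1.249, 0.391), RR gives ψ = 0.287, H_out = 10.399 kJ/mol
  T = 316.8 K: K = (2.331, 1.192, 0.371), RR gives ψ = 0.186, H_out = 6.492 kJ/mol
  T = 319.6 K: K = (2.387, 1.221, 0.381), RR gives ψ = 0.239, H_out = 8.513 kJ/mol
  T = 318.2 K: K = (2.359, 1.206, 0.376), RR gives ψ = 0.213, H_out = 7.511 kJ/mol
Linear interpolation between T = 318.2 (H_out = 7.511) and T = 319.6 (H_out = 8.513) on hF = 8.499 gives T ≈ 319.6 K, at which ψ = 0.24.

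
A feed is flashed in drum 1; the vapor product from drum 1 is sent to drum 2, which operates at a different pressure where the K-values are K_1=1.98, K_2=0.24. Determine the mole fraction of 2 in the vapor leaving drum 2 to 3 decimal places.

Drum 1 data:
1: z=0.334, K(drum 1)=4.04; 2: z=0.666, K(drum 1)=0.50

Drum 1:
Rachford–Rice: g(ψ₁) = Σ zᵢ(Kᵢ−1)/(1+ψ₁(Kᵢ−1)) = 0.
Check two-phase: ΣzᵢKᵢ = 1.682 > 1 and Σzᵢ/Kᵢ = 1.415 > 1, so g(0) = 0.682 > 0 and g(1) = -0.415 < 0.
Binary case is linear: z₁(K₁−1)(1+ψ₁(K₂−1)) + z₂(K₂−1)(1+ψ₁(K₁−1)) = 0
⇒ ψ₁ = [z₁(K₁−1)+z₂(K₂−1)] / [−(K₁−1)(K₂−1)] = 0.6824/1.5200 = 0.449
Drum-1 compositions:
  1: x = 0.141, y = 0.571
  2: x = 0.859, y = 0.429
Drum-2 feed = drum-1 vapor: z₂ = (0.5706, 0.4294).
Drum 2:
Rachford–Rice: g(ψ₂) = Σ zᵢ(Kᵢ−1)/(1+ψ₂(Kᵢ−1)) = 0.
g(0) = ΣzᵢKᵢ − 1 = 0.233 and g(1) = 1 − Σzᵢ/Kᵢ = -1.077, so a root lies in (0, 1).
Binary case is linear: z₁(K₁−1)(1+ψ₂(K₂−1)) + z₂(K₂−1)(1+ψ₂(K₁−1)) = 0
⇒ ψ₂ = [z₁(K₁−1)+z₂(K₂−1)] / [−(K₁−1)(K₂−1)] = 0.2329/0.7448 = 0.313
  1: x = 0.437, y = 0.865
  2: x = 0.563, y = 0.135

y_2 (drum 2) = 0.135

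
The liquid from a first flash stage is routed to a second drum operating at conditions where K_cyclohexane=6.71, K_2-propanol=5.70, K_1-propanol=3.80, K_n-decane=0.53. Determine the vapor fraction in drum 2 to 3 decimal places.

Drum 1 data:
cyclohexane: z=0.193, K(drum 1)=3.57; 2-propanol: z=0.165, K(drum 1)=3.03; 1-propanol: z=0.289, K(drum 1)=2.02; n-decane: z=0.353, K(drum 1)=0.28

V/F (drum 2) = 0.472

Drum 1:
Newton iteration, ψ₁⁰ = 0.5:
  ψ₁ = 0.500: g = 0.1814, g' = -0.990 → ψ₁ = 0.683
  ψ₁ = 0.683: g = -0.0062, g' = -1.100 → ψ₁ = 0.678
Converged at ψ₁ = 0.678.
Drum-1 compositions:
  cyclohexane: x = 0.070, y = 0.251
  2-propanol: x = 0.069, y = 0.210
  1-propanol: x = 0.171, y = 0.345
  n-decane: x = 0.689, y = 0.193
Drum-2 feed = drum-1 liquid: z₂ = (0.0704, 0.0695, 0.1709, 0.6892).
Drum 2:
Material balance + equilibrium reduce to Σ zᵢ(Kᵢ−1)/(1+ψ₂(Kᵢ−1)) = 0.
Feasibility: ΣzᵢKᵢ = 1.883, Σzᵢ/Kᵢ = 1.368 — both > 1, two phases present.
Iterate (Newton) starting at ψ₂ = 0.5:
  ψ₂ = 0.500: g = -0.0223, g' = -0.784 → ψ₂ = 0.471
  ψ₂ = 0.471: g = 0.0005, g' = -0.817 → ψ₂ = 0.472
Converged at ψ₂ = 0.472.
  cyclohexane: x = 0.019, y = 0.128
  2-propanol: x = 0.022, y = 0.123
  1-propanol: x = 0.074, y = 0.280
  n-decane: x = 0.886, y = 0.469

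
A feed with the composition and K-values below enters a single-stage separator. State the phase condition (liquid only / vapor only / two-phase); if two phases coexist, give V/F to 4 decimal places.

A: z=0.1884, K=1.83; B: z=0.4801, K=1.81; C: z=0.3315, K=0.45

ΣzᵢKᵢ = 1.3629; Σzᵢ/Kᵢ = 1.1049.
Both exceed 1, so a two-phase solution exists.
Material balance + equilibrium reduce to Σ zᵢ(Kᵢ−1)/(1+ψ(Kᵢ−1)) = 0.
Newton iteration, ψ⁰ = 0.5:
  ψ = 0.5000: g = 0.13581, g' = -0.4152 → ψ = 0.8271
  ψ = 0.8271: g = -0.00890, g' = -0.4961 → ψ = 0.8092
  ψ = 0.8092: g = -0.00008, g' = -0.4870 → ψ = 0.8090
Converged at ψ = 0.8090.

two-phase, V/F = 0.8090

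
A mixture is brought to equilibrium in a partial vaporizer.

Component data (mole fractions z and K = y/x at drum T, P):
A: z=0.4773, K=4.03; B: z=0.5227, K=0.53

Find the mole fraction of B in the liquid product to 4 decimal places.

x_B = 0.8657

Newton–Raphson from ψ = 0.55:
  ψ = 0.5500: g = 0.21105, g' = -0.8263 → ψ = 0.8054
  ψ = 0.8054: g = 0.02505, g' = -0.6692 → ψ = 0.8428
  ψ = 0.8428: g = 0.00012, g' = -0.6636 → ψ = 0.8430
Converged at ψ = 0.8430.
Compositions from xᵢ = zᵢ/(1+ψ(Kᵢ−1)), yᵢ = Kᵢxᵢ:
  A: x = 0.1343, y = 0.5412
  B: x = 0.8657, y = 0.4588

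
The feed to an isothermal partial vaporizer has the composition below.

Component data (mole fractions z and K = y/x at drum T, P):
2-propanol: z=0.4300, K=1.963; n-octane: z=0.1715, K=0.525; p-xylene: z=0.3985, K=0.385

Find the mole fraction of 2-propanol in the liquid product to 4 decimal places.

Let β = V/F and solve Σ zᵢ(Kᵢ−1)/(1+β(Kᵢ−1)) = 0.
Check two-phase: ΣzᵢKᵢ = 1.0876 > 1 and Σzᵢ/Kᵢ = 1.5808 > 1, so g(0) = 0.0876 > 0 and g(1) = -0.5808 < 0.
Newton–Raphson from β = 0.5:
  β = 0.5000: g = -0.18123, g' = -0.5625 → β = 0.1778
  β = 0.1778: g = -0.01061, g' = -0.5269 → β = 0.1577
  β = 0.1577: g = 0.00004, g' = -0.5306 → β = 0.1578
Converged at β = 0.1578.
Compositions from xᵢ = zᵢ/(1+β(Kᵢ−1)), yᵢ = Kᵢxᵢ:
  2-propanol: x = 0.3733, y = 0.7328
  n-octane: x = 0.1854, y = 0.0973
  p-xylene: x = 0.4413, y = 0.1699

x_2-propanol = 0.3733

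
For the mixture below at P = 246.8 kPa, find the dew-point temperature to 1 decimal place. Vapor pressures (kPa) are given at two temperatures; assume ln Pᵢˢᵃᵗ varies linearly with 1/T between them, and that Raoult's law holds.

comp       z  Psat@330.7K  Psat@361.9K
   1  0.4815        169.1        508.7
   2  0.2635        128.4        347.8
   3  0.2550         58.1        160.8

T = 355.2 K

Dew-point temperature: Σzᵢ·P/Pᵢˢᵃᵗ(T) = 1. Interpolate ln Pᵢˢᵃᵗ = aᵢ + bᵢ/T.
  T = 330.7 K: ΣzᵢP/Pᵢˢᵃᵗ = 2.2924
  T = 361.9 K: ΣzᵢP/Pᵢˢᵃᵗ = 0.8120
  T = 346.3 K: ΣzᵢP/Pᵢˢᵃᵗ = 1.3325
  T = 354.1 K: ΣzᵢP/Pᵢˢᵃᵗ = 1.0345
  T = 358.0 K: ΣzᵢP/Pᵢˢᵃᵗ = 0.9153
  T = 356.1 K: ΣzᵢP/Pᵢˢᵃᵗ = 0.9712
Interpolating between 354.1 K and 356.1 K gives T ≈ 355.2 K.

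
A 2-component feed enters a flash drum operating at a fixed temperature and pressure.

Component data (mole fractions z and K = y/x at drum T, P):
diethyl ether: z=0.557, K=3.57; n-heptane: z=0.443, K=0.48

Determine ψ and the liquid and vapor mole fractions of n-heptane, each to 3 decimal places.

Newton–Raphson from ψ = 0.63:
  ψ = 0.630: g = 0.2040, g' = -0.801 → ψ = 0.885
  ψ = 0.885: g = 0.0108, g' = -0.754 → ψ = 0.899
Converged at ψ = 0.899.
Compositions from xᵢ = zᵢ/(1+ψ(Kᵢ−1)), yᵢ = Kᵢxᵢ:
  diethyl ether: x = 0.168, y = 0.601
  n-heptane: x = 0.832, y = 0.399

ψ = 0.899, x_n-heptane = 0.832, y_n-heptane = 0.399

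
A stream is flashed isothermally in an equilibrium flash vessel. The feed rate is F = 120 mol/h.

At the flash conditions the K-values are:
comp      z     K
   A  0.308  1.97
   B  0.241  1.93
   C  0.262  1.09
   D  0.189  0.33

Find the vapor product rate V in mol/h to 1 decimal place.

V = 105.2 mol/h

Let ψ = V/F and solve Σ zᵢ(Kᵢ−1)/(1+ψ(Kᵢ−1)) = 0.
g(0) = ΣzᵢKᵢ − 1 = 0.420 and g(1) = 1 − Σzᵢ/Kᵢ = -0.094, so a root lies in (0, 1).
Newton iteration, ψ⁰ = 0.5:
  ψ = 0.500: g = 0.1863, g' = -0.422 → ψ = 0.941
  ψ = 0.941: g = -0.0453, g' = -0.762 → ψ = 0.882
  ψ = 0.882: g = -0.0034, g' = -0.655 → ψ = 0.877
Converged at ψ = 0.877.
Then V = ψ·F = 0.8765·120 = 105.2 mol/h and L = F − V = 14.8 mol/h.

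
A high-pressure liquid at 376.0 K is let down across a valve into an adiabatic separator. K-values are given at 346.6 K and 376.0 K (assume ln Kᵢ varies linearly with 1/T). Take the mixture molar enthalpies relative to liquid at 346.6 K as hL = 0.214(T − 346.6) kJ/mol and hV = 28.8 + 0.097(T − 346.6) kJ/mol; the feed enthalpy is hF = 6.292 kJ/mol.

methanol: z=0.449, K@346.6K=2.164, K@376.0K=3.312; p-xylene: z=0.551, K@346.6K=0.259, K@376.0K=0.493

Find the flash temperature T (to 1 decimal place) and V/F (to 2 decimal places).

Adiabatic flash: solve Rachford–Rice at each trial T, then check hF = ψ·hV(T) + (1−ψ)·hL(T).
  T = 346.6 K: K = (2.164, 0.259), RR gives ψ = 0.133, H_out = 3.818 kJ/mol
  T = 376.0 K: K = (3.312, 0.493), RR gives ψ = 0.647, H_out = 22.707 kJ/mol
  T = 361.3 K: K = (2.700, 0.362), RR gives ψ = 0.380, H_out = 13.430 kJ/mol
  T = 354.0 K: K = (2.425, 0.308), RR gives ψ = 0.262, H_out = 8.896 kJ/mol
  T = 350.3 K: K = (2.292, 0.283), RR gives ψ = 0.199, H_out = 6.447 kJ/mol
  T = 348.5 K: K = (2.229, 0.271), RR gives ψ = 0.168, H_out = 5.195 kJ/mol
Linear interpolation between T = 348.5 (H_out = 5.195) and T = 350.3 (H_out = 6.447) on hF = 6.292 gives T ≈ 350.1 K, at which ψ = 0.20.

T = 350.1 K, V/F = 0.20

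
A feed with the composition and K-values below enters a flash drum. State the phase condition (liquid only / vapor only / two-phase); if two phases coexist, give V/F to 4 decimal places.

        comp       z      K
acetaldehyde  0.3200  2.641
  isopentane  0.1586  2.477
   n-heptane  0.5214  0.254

ΣzᵢKᵢ = 1.3704; Σzᵢ/Kᵢ = 2.2380.
Both exceed 1, so a two-phase solution exists.
Material balance + equilibrium reduce to Σ zᵢ(Kᵢ−1)/(1+ψ(Kᵢ−1)) = 0.
Newton–Raphson from ψ = 0.5:
  ψ = 0.5000: g = -0.19717, g' = -1.1126 → ψ = 0.3228
  ψ = 0.3228: g = -0.01042, g' = -1.0303 → ψ = 0.3127
Converged at ψ = 0.3127.

two-phase, V/F = 0.3127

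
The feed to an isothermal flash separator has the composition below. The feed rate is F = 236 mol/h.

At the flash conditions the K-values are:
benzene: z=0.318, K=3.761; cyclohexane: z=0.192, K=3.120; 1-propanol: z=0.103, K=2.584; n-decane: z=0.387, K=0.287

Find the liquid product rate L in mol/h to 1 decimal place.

Let ψ = V/F and solve Σ zᵢ(Kᵢ−1)/(1+ψ(Kᵢ−1)) = 0.
g(0) = ΣzᵢKᵢ − 1 = 1.172 and g(1) = 1 − Σzᵢ/Kᵢ = -0.534, so a root lies in (0, 1).
Newton–Raphson from ψ = 0.5:
  ψ = 0.500: g = 0.2287, g' = -1.187 → ψ = 0.693
  ψ = 0.693: g = -0.0011, g' = -1.254 → ψ = 0.692
Converged at ψ = 0.692.
Then V = ψ·F = 0.6919·236 = 163.3 mol/h and L = F − V = 72.7 mol/h.

L = 72.7 mol/h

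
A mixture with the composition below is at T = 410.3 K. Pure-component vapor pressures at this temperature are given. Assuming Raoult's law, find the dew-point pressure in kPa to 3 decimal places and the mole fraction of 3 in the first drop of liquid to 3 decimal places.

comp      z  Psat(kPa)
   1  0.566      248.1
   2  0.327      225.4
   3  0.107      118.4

Pdew = 215.712 kPa, x_3 = 0.195

At the dew point ψ → 1, so Σzᵢ/Kᵢ = 1 with Kᵢ = Pᵢˢᵃᵗ/P ⇒ 1/P = Σzᵢ/Pᵢˢᵃᵗ.
1/P = 0.566/248.1 + 0.327/225.4 + 0.107/118.4 = 0.004636 ⇒ P = 215.712 kPa
xᵢ = zᵢP/Pᵢˢᵃᵗ ⇒ x_3 = 0.107·215.712/118.4 = 0.195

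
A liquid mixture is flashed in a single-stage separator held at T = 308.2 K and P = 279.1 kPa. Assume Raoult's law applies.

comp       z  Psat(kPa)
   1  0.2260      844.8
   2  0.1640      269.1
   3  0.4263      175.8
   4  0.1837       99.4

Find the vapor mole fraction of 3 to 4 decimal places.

Raoult's law: Kᵢ = Pᵢˢᵃᵗ/P = Pᵢˢᵃᵗ/279.1.
  K_1 = 844.8/279.1 = 3.026872, K_2 = 269.1/279.1 = 0.964171, K_3 = 175.8/279.1 = 0.629882, K_4 = 99.4/279.1 = 0.356145
Newton iteration, V/F⁰ = 0.5:
  V/F = 0.5000: g = -0.14652, g' = -0.4828 → V/F = 0.1965
  V/F = 0.1965: g = 0.01610, g' = -0.6428 → V/F = 0.2216
  V/F = 0.2216: g = 0.00035, g' = -0.6153 → V/F = 0.2221
Converged at V/F = 0.2221.
Compositions from xᵢ = zᵢ/(1+V/F(Kᵢ−1)), yᵢ = Kᵢxᵢ:
  1: x = 0.1558, y = 0.4717
  2: x = 0.1653, y = 0.1594
  3: x = 0.4645, y = 0.2926
  4: x = 0.2144, y = 0.0763

y_3 = 0.2926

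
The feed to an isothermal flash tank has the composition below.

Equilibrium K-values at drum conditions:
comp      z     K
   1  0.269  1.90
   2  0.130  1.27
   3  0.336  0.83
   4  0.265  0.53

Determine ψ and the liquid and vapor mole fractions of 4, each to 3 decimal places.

Let ψ = V/F and solve Σ zᵢ(Kᵢ−1)/(1+ψ(Kᵢ−1)) = 0.
Feasibility: ΣzᵢKᵢ = 1.096, Σzᵢ/Kᵢ = 1.149 — both > 1, two phases present.
Newton–Raphson from ψ = 0.41:
  ψ = 0.410: g = -0.0072, g' = -0.225 → ψ = 0.378
Converged at ψ = 0.378.
Compositions from xᵢ = zᵢ/(1+ψ(Kᵢ−1)), yᵢ = Kᵢxᵢ:
  1: x = 0.201, y = 0.381
  2: x = 0.118, y = 0.150
  3: x = 0.359, y = 0.298
  4: x = 0.322, y = 0.171

ψ = 0.378, x_4 = 0.322, y_4 = 0.171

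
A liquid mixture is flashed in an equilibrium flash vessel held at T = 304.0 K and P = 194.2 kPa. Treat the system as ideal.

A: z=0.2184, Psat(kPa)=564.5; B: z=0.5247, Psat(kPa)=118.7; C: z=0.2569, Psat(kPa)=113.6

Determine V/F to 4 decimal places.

V/F = 0.1396

Raoult's law: Kᵢ = Pᵢˢᵃᵗ/P = Pᵢˢᵃᵗ/194.2.
  K_A = 564.5/194.2 = 2.906797, K_B = 118.7/194.2 = 0.611226, K_C = 113.6/194.2 = 0.584964
Material balance + equilibrium reduce to Σ zᵢ(Kᵢ−1)/(1+V/F(Kᵢ−1)) = 0.
Check two-phase: ΣzᵢKᵢ = 1.1058 > 1 and Σzᵢ/Kᵢ = 1.3727 > 1, so g(0) = 0.1058 > 0 and g(1) = -0.3727 < 0.
Iterate (Newton) starting at V/F = 0.58:
  V/F = 0.5800: g = -0.20606, g' = -0.3880 → V/F = 0.0489
  V/F = 0.0489: g = 0.06412, g' = -0.7928 → V/F = 0.1298
  V/F = 0.1298: g = 0.00629, g' = -0.6476 → V/F = 0.1395
  V/F = 0.1395: g = 0.00007, g' = -0.6339 → V/F = 0.1396
Converged at V/F = 0.1396.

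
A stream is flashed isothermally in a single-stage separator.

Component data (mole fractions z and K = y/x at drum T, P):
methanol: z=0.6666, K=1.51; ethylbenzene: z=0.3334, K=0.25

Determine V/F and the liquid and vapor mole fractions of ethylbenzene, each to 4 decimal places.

Rachford–Rice: g(V/F) = Σ zᵢ(Kᵢ−1)/(1+V/F(Kᵢ−1)) = 0.
Check two-phase: ΣzᵢKᵢ = 1.0899 > 1 and Σzᵢ/Kᵢ = 1.7751 > 1, so g(0) = 0.0899 > 0 and g(1) = -0.7751 < 0.
Binary case is linear: z₁(K₁−1)(1+V/F(K₂−1)) + z₂(K₂−1)(1+V/F(K₁−1)) = 0
⇒ V/F = [z₁(K₁−1)+z₂(K₂−1)] / [−(K₁−1)(K₂−1)] = 0.08992/0.38250 = 0.2351
Compositions from xᵢ = zᵢ/(1+V/F(Kᵢ−1)), yᵢ = Kᵢxᵢ:
  methanol: x = 0.5952, y = 0.8988
  ethylbenzene: x = 0.4048, y = 0.1012

V/F = 0.2351, x_ethylbenzene = 0.4048, y_ethylbenzene = 0.1012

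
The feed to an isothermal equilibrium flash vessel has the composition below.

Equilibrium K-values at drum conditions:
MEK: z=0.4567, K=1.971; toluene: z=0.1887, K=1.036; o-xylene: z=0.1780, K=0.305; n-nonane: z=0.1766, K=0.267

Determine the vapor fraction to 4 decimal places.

ψ = 0.3502

Material balance + equilibrium reduce to Σ zᵢ(Kᵢ−1)/(1+ψ(Kᵢ−1)) = 0.
Check two-phase: ΣzᵢKᵢ = 1.1971 > 1 and Σzᵢ/Kᵢ = 1.6589 > 1, so g(0) = 0.1971 > 0 and g(1) = -0.6589 < 0.
Newton iteration, ψ⁰ = 0.5:
  ψ = 0.5000: g = -0.08874, g' = -0.6337 → ψ = 0.3600
  ψ = 0.3600: g = -0.00553, g' = -0.5647 → ψ = 0.3502
Converged at ψ = 0.3502.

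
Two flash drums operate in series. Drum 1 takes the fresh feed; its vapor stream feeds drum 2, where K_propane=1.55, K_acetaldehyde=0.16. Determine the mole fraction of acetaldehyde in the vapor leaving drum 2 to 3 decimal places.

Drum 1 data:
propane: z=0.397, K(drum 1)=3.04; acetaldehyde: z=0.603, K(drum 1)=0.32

y_acetaldehyde (drum 2) = 0.063

Drum 1:
Material balance + equilibrium reduce to Σ zᵢ(Kᵢ−1)/(1+ψ₁(Kᵢ−1)) = 0.
g(0) = ΣzᵢKᵢ − 1 = 0.400 and g(1) = 1 − Σzᵢ/Kᵢ = -1.015, so a root lies in (0, 1).
Binary case is linear: z₁(K₁−1)(1+ψ₁(K₂−1)) + z₂(K₂−1)(1+ψ₁(K₁−1)) = 0
⇒ ψ₁ = [z₁(K₁−1)+z₂(K₂−1)] / [−(K₁−1)(K₂−1)] = 0.3998/1.3872 = 0.288
Drum-1 compositions:
  propane: x = 0.250, y = 0.760
  acetaldehyde: x = 0.750, y = 0.240
Drum-2 feed = drum-1 vapor: z₂ = (0.7600, 0.2400).
Drum 2:
Binary case is linear: z₁(K₁−1)(1+ψ₂(K₂−1)) + z₂(K₂−1)(1+ψ₂(K₁−1)) = 0
⇒ ψ₂ = [z₁(K₁−1)+z₂(K₂−1)] / [−(K₁−1)(K₂−1)] = 0.2164/0.4620 = 0.468
  propane: x = 0.604, y = 0.937
  acetaldehyde: x = 0.396, y = 0.063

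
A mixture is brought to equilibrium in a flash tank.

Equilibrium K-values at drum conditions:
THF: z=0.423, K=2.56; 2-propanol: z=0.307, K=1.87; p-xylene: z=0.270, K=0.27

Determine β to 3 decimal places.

Material balance + equilibrium reduce to Σ zᵢ(Kᵢ−1)/(1+β(Kᵢ−1)) = 0.
Feasibility: ΣzᵢKᵢ = 1.730, Σzᵢ/Kᵢ = 1.329 — both > 1, two phases present.
Newton iteration, β⁰ = 0.5:
  β = 0.500: g = 0.2465, g' = -0.795 → β = 0.810
  β = 0.810: g = -0.0343, g' = -1.143 → β = 0.780
  β = 0.780: g = -0.0011, g' = -1.068 → β = 0.779
Converged at β = 0.779.

β = 0.779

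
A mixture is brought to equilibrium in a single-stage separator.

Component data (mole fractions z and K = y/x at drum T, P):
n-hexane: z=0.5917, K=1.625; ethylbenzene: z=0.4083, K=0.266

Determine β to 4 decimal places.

β = 0.1529

Iterate (Newton) starting at β = 0.5:
  β = 0.5000: g = -0.19169, g' = -0.6832 → β = 0.2194
  β = 0.2194: g = -0.03201, g' = -0.4913 → β = 0.1543
  β = 0.1543: g = -0.00067, g' = -0.4720 → β = 0.1529
Converged at β = 0.1529.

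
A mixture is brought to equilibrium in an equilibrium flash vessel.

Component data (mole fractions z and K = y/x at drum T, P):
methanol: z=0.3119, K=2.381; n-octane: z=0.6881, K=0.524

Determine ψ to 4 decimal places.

ψ = 0.1570

Rachford–Rice: g(ψ) = Σ zᵢ(Kᵢ−1)/(1+ψ(Kᵢ−1)) = 0.
g(0) = ΣzᵢKᵢ − 1 = 0.1032 and g(1) = 1 − Σzᵢ/Kᵢ = -0.4442, so a root lies in (0, 1).
Binary case is linear: z₁(K₁−1)(1+ψ(K₂−1)) + z₂(K₂−1)(1+ψ(K₁−1)) = 0
⇒ ψ = [z₁(K₁−1)+z₂(K₂−1)] / [−(K₁−1)(K₂−1)] = 0.10320/0.65736 = 0.1570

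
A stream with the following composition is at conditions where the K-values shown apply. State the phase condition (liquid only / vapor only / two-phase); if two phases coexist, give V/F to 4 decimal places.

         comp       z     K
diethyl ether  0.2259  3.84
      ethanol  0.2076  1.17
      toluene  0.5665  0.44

ΣzᵢKᵢ = 1.3596; Σzᵢ/Kᵢ = 1.5238.
Both exceed 1, so a two-phase solution exists.
Newton iteration, ψ⁰ = 0.5:
  ψ = 0.5000: g = -0.14298, g' = -0.6589 → ψ = 0.2830
  ψ = 0.2830: g = 0.01237, g' = -0.8164 → ψ = 0.2982
  ψ = 0.2982: g = 0.00016, g' = -0.7957 → ψ = 0.2984
Converged at ψ = 0.2984.

two-phase, V/F = 0.2984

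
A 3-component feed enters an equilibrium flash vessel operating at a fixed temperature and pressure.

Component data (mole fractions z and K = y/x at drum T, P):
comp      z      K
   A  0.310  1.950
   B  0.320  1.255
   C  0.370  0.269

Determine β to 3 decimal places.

Material balance + equilibrium reduce to Σ zᵢ(Kᵢ−1)/(1+β(Kᵢ−1)) = 0.
g(0) = ΣzᵢKᵢ − 1 = 0.106 and g(1) = 1 − Σzᵢ/Kᵢ = -0.789, so a root lies in (0, 1).
Newton–Raphson from β = 0.56:
  β = 0.560: g = -0.1943, g' = -0.702 → β = 0.283
  β = 0.283: g = -0.0329, g' = -0.506 → β = 0.218
  β = 0.218: g = -0.0006, g' = -0.490 → β = 0.217
Converged at β = 0.217.

β = 0.217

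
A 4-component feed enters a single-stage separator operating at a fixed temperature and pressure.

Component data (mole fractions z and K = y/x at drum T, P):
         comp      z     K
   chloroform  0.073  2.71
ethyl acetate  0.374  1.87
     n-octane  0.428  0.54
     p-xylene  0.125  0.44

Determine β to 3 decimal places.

Rachford–Rice: g(β) = Σ zᵢ(Kᵢ−1)/(1+β(Kᵢ−1)) = 0.
g(0) = ΣzᵢKᵢ − 1 = 0.183 and g(1) = 1 − Σzᵢ/Kᵢ = -0.304, so a root lies in (0, 1).
Iterate (Newton) starting at β = 0.53:
  β = 0.530: g = -0.0717, g' = -0.429 → β = 0.363
Converged at β = 0.363.

β = 0.363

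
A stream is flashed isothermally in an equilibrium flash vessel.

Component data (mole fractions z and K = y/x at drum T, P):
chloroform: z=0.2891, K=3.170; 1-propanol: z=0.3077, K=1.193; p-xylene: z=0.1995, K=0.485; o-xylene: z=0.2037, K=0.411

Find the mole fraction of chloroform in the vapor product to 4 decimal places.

y_chloroform = 0.4040

Iterate (Newton) starting at ψ = 0.46:
  ψ = 0.4600: g = 0.06929, g' = -0.5744 → ψ = 0.5806
  ψ = 0.5806: g = 0.00209, g' = -0.5467 → ψ = 0.5844
Converged at ψ = 0.5844.
Compositions from xᵢ = zᵢ/(1+ψ(Kᵢ−1)), yᵢ = Kᵢxᵢ:
  chloroform: x = 0.1275, y = 0.4040
  1-propanol: x = 0.2765, y = 0.3299
  p-xylene: x = 0.2854, y = 0.1384
  o-xylene: x = 0.3106, y = 0.1277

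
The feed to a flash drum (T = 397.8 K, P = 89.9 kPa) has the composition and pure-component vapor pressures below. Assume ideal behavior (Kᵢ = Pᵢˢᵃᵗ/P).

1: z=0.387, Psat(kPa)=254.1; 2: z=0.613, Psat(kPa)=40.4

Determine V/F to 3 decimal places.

Raoult's law: Kᵢ = Pᵢˢᵃᵗ/P = Pᵢˢᵃᵗ/89.9.
  K_1 = 254.1/89.9 = 2.82647, K_2 = 40.4/89.9 = 0.44939
Material balance + equilibrium reduce to Σ zᵢ(Kᵢ−1)/(1+V/F(Kᵢ−1)) = 0.
g(0) = ΣzᵢKᵢ − 1 = 0.369 and g(1) = 1 − Σzᵢ/Kᵢ = -0.501, so a root lies in (0, 1).
Newton–Raphson from V/F = 0.34:
  V/F = 0.340: g = 0.0208, g' = -0.773 → V/F = 0.367
Converged at V/F = 0.367.

V/F = 0.367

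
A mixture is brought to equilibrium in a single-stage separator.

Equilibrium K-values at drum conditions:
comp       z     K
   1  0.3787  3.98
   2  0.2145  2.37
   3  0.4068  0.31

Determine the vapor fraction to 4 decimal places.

Rachford–Rice: g(ψ) = Σ zᵢ(Kᵢ−1)/(1+ψ(Kᵢ−1)) = 0.
Feasibility: ΣzᵢKᵢ = 2.1417, Σzᵢ/Kᵢ = 1.4979 — both > 1, two phases present.
Newton–Raphson from ψ = 0.5:
  ψ = 0.5000: g = 0.19909, g' = -1.1356 → ψ = 0.6753
  ψ = 0.6753: g = 0.00167, g' = -1.1583 → ψ = 0.6767
Converged at ψ = 0.6767.

ψ = 0.6767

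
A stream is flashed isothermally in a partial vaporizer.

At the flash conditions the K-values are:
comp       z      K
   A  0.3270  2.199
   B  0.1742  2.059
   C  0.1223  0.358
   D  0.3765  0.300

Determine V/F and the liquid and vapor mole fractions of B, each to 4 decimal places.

Rachford–Rice: g(V/F) = Σ zᵢ(Kᵢ−1)/(1+V/F(Kᵢ−1)) = 0.
Check two-phase: ΣzᵢKᵢ = 1.2345 > 1 and Σzᵢ/Kᵢ = 1.8299 > 1, so g(0) = 0.2345 > 0 and g(1) = -0.8299 < 0.
Newton–Raphson from V/F = 0.44:
  V/F = 0.4400: g = -0.10777, g' = -0.7755 → V/F = 0.3010
  V/F = 0.3010: g = -0.00327, g' = -0.7397 → V/F = 0.2966
Converged at V/F = 0.2966.
Compositions from xᵢ = zᵢ/(1+V/F(Kᵢ−1)), yᵢ = Kᵢxᵢ:
  A: x = 0.2412, y = 0.5304
  B: x = 0.1326, y = 0.2729
  C: x = 0.1511, y = 0.0541
  D: x = 0.4752, y = 0.1425

V/F = 0.2966, x_B = 0.1326, y_B = 0.2729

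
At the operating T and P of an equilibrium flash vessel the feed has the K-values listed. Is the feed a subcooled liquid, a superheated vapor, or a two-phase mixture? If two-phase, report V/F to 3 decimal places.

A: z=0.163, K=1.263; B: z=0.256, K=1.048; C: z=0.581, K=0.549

subcooled liquid

ΣzᵢKᵢ = 0.793; Σzᵢ/Kᵢ = 1.432.
Since ΣzᵢKᵢ < 1 the mixture is below its bubble point — single liquid phase.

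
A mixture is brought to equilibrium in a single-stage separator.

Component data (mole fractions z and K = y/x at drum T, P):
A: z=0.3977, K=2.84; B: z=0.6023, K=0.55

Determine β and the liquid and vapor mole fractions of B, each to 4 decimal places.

Binary case is linear: z₁(K₁−1)(1+β(K₂−1)) + z₂(K₂−1)(1+β(K₁−1)) = 0
⇒ β = [z₁(K₁−1)+z₂(K₂−1)] / [−(K₁−1)(K₂−1)] = 0.46073/0.82800 = 0.5564
Compositions from xᵢ = zᵢ/(1+β(Kᵢ−1)), yᵢ = Kᵢxᵢ:
  A: x = 0.1965, y = 0.5581
  B: x = 0.8035, y = 0.4419

β = 0.5564, x_B = 0.8035, y_B = 0.4419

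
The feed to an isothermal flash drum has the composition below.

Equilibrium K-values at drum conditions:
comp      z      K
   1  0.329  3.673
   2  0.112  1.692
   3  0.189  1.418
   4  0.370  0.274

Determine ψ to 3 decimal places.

ψ = 0.580

Material balance + equilibrium reduce to Σ zᵢ(Kᵢ−1)/(1+ψ(Kᵢ−1)) = 0.
Check two-phase: ΣzᵢKᵢ = 1.767 > 1 and Σzᵢ/Kᵢ = 1.639 > 1, so g(0) = 0.767 > 0 and g(1) = -0.639 < 0.
Iterate (Newton) starting at ψ = 0.39:
  ψ = 0.390: g = 0.1848, g' = -1.001 → ψ = 0.575
  ψ = 0.575: g = 0.0050, g' = -0.989 → ψ = 0.580
Converged at ψ = 0.580.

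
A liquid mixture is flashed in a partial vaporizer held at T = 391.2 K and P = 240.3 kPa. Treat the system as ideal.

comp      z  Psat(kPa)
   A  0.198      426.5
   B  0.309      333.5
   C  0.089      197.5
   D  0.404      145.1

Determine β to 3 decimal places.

Raoult's law: Kᵢ = Pᵢˢᵃᵗ/P = Pᵢˢᵃᵗ/240.3.
  K_A = 426.5/240.3 = 1.77486, K_B = 333.5/240.3 = 1.38785, K_C = 197.5/240.3 = 0.82189, K_D = 145.1/240.3 = 0.60383
Material balance + equilibrium reduce to Σ zᵢ(Kᵢ−1)/(1+β(Kᵢ−1)) = 0.
Check two-phase: ΣzᵢKᵢ = 1.097 > 1 and Σzᵢ/Kᵢ = 1.112 > 1, so g(0) = 0.097 > 0 and g(1) = -0.112 < 0.
Newton–Raphson from β = 0.5:
  β = 0.500: g = -0.0060, g' = -0.196 → β = 0.469
Converged at β = 0.469.

β = 0.469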